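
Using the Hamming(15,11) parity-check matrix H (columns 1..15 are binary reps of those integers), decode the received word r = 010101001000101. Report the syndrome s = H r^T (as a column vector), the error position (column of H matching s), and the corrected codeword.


s = (1, 0, 1, 1)^T, error position = 11, corrected codeword c = 010101001010101

Compute s = H r^T mod 2 one row at a time:
  s_1 = 0 + 1 + 0 + 0 + 0 + 1 + 0 + 1 = 3 ≡ 1 (mod 2).
  s_2 = 1 + 0 + 1 + 0 + 0 + 1 + 0 + 1 = 4 ≡ 0 (mod 2).
  s_3 = 1 + 0 + 1 + 0 + 0 + 0 + 0 + 1 = 3 ≡ 1 (mod 2).
  s_4 = 0 + 0 + 0 + 0 + 1 + 0 + 1 + 1 = 3 ≡ 1 (mod 2).
s = (1, 0, 1, 1)^T — this equals column 11 of H (binary 1011), so error is at position 11.
Correct: flip bit 11 of r = 010101001000101 to get c = 010101001010101.


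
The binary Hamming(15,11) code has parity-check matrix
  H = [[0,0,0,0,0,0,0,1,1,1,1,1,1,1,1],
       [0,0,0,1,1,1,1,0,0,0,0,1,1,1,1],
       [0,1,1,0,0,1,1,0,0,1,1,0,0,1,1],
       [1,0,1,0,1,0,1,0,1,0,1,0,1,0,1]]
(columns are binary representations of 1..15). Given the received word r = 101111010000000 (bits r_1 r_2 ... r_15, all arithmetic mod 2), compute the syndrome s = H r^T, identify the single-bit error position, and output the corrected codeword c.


s = (1, 1, 0, 1)^T, error position = 13, corrected codeword c = 101111010000100

Compute s = H r^T mod 2 one row at a time:
  s_1 = 1 + 0 + 0 + 0 + 0 + 0 + 0 + 0 = 1 ≡ 1 (mod 2).
  s_2 = 1 + 1 + 1 + 0 + 0 + 0 + 0 + 0 = 3 ≡ 1 (mod 2).
  s_3 = 0 + 1 + 1 + 0 + 0 + 0 + 0 + 0 = 2 ≡ 0 (mod 2).
  s_4 = 1 + 1 + 1 + 0 + 0 + 0 + 0 + 0 = 3 ≡ 1 (mod 2).
s = (1, 1, 0, 1)^T — this equals column 13 of H (binary 1101), so error is at position 13.
Correct: flip bit 13 of r = 101111010000000 to get c = 101111010000100.


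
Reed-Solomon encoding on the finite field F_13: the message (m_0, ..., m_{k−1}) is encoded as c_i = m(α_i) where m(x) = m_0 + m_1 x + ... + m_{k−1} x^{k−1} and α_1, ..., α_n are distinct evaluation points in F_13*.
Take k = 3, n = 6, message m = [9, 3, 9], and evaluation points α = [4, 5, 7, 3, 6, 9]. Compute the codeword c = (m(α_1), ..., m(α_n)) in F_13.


c = [9, 2, 3, 8, 0, 11]

Message polynomial: m(x) = 9 + 3·x + 9·x^2 (mod 13).
For each evaluation point α_i, compute m(α_i) mod 13:
  α_1 = 4: Horner steps 9 → 0 → 9, so m(4) = 9.
  α_2 = 5: Horner steps 9 → 9 → 2, so m(5) = 2.
  α_3 = 7: Horner steps 9 → 1 → 3, so m(7) = 3.
  α_4 = 3: Horner steps 9 → 4 → 8, so m(3) = 8.
  α_5 = 6: Horner steps 9 → 5 → 0, so m(6) = 0.
  α_6 = 9: Horner steps 9 → 6 → 11, so m(9) = 11.
Codeword c = [9, 2, 3, 8, 0, 11] ∈ F_13^6.


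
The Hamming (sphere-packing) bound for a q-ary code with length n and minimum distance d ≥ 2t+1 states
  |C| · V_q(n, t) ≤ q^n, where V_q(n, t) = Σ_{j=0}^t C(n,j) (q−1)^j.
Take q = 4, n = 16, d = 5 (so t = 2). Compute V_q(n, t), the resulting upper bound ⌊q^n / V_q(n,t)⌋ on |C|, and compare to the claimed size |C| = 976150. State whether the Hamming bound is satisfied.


V_q(n, t) = 1129, q^n = 4294967296, Hamming bound = 3804222, |C| = 976150 ≤ bound (satisfied).

Step 1: Compute V_q(n, t) = Σ_{j=0}^2 C(n, j) (q−1)^j.
  j = 0: C(16,0)·(3)^0 = 1·1 = 1.
  j = 1: C(16,1)·(3)^1 = 16·3 = 48.
  j = 2: C(16,2)·(3)^2 = 120·9 = 1080.
  V_q(n, t) = 1 + 48 + 1080 = 1129.
Step 2: q^n = 4^16 = 4294967296.
Step 3: Hamming bound ⌊q^n / V_q(n,t)⌋ = ⌊4294967296/1129⌋ = 3804222.
Step 4: Compare |C| = 976150 to 3804222: satisfied.
The claimed |C| lies below the Hamming bound.


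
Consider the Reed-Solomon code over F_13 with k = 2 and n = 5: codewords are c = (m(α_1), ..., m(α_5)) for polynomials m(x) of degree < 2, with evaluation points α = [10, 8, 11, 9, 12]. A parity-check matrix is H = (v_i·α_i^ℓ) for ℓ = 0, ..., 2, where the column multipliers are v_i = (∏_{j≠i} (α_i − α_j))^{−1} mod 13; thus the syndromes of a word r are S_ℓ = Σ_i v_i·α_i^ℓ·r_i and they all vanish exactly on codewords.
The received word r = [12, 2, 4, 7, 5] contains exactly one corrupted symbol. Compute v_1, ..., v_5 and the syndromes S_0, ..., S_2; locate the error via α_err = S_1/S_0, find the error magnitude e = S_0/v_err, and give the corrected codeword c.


S = (2, 11, 2), error at position 5, error magnitude e = 9, c = [12, 2, 4, 7, 9].

Step 1: column multipliers v_i = (∏_{j≠i}(α_i − α_j))^{−1} mod 13.
  i = 1 (α = 10): (10−8)(10−11)(10−9)(10−12) = 2·(−1)·1·(−2) = 4 ≡ 4, so v_1 = 4^{−1} = 10 (mod 13).
  i = 2 (α = 8): (8−10)(8−11)(8−9)(8−12) = (−2)·(−3)·(−1)·(−4) = 24 ≡ 11, so v_2 = 11^{−1} = 6 (mod 13).
  i = 3 (α = 11): (11−10)(11−8)(11−9)(11−12) = 1·3·2·(−1) = −6 ≡ 7, so v_3 = 7^{−1} = 2 (mod 13).
  i = 4 (α = 9): (9−10)(9−8)(9−11)(9−12) = (−1)·1·(−2)·(−3) = −6 ≡ 7, so v_4 = 7^{−1} = 2 (mod 13).
  i = 5 (α = 12): (12−10)(12−8)(12−11)(12−9) = 2·4·1·3 = 24 ≡ 11, so v_5 = 11^{−1} = 6 (mod 13).
  v = [10, 6, 2, 2, 6].
Step 2: syndromes of r = [12, 2, 4, 7, 5] (all sums mod 13).
  S_0 = Σ v_i r_i = 10·12 + 6·2 + 2·4 + 2·7 + 6·5 = 184 ≡ 2.
  S_1 = Σ v_i α_i r_i = 10·10·12 + 6·8·2 + 2·11·4 + 2·9·7 + 6·12·5 = 1870 ≡ 11.
  α_i^2 mod 13 = [9, 12, 4, 3, 1].
  S_2 = Σ v_i α_i^2 r_i = 10·9·12 + 6·12·2 + 2·4·4 + 2·3·7 + 6·1·5 = 1328 ≡ 2.
  S = (2, 11, 2) ≠ 0, so r is not a codeword (an error is present).
Step 3: locate the error. For a single error e at position i, S_ℓ = v_i·e·α_i^ℓ, so α_err = S_1/S_0.
  S_0^{−1} = 2^{−1} = 7 (mod 13), so α_err = 11·7 = 77 ≡ 12 = α_5. Error position i = 5.
  Consistency check: S_2/S_1 = 2·6 = 12 ≡ 12 = α_err ✓ (single-error assumption holds).
Step 4: error magnitude e = S_0/v_5 = S_0·∏_{j≠5}(α_5 − α_j) = 2·11 = 22 ≡ 9 (mod 13).
Step 5: correct position 5: c_5 = r_5 − e = 5 − 9 ≡ 9 (mod 13). Hence c = [12, 2, 4, 7, 9].
  Check: interpolating c through the α_i gives m(x) = 1 + 5·x (degree < 2) with m(α_i) = c_i for every i, so c is indeed a codeword.


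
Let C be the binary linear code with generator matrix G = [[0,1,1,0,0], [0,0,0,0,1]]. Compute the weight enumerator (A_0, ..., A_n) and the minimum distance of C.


Weight distribution: A_0 = 1, A_1 = 1, A_2 = 1, A_3 = 1. Minimum distance d = 1.

Enumerate all 2^2 = 4 messages m ∈ F_2^2.
For each, compute codeword c = mG in F_2^5, then tally its weight.
  m = 00 → c = 00000, weight = 0.
  m = 10 → c = 01100, weight = 2.
  m = 01 → c = 00001, weight = 1.
  m = 11 → c = 01101, weight = 3.
Tally weights:
  weight 0: 1 codewords.
  weight 1: 1 codewords.
  weight 2: 1 codewords.
  weight 3: 1 codewords.
Minimum distance d = smallest w > 0 with A_w > 0 = 1.
Sanity: Σ A_w = 4 = 2^2 = 4 ✓.


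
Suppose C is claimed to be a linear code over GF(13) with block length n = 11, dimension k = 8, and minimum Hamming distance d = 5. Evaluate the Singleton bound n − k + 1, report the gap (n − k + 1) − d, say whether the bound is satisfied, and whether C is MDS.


Singleton RHS = n − k + 1 = 4, slack = -1, bound violated (no such code; not MDS).

Singleton bound: d ≤ n − k + 1.
Here n = 11, k = 8, so n − k + 1 = 4.
Given d = 5, check d ≤ 4: NO.
Slack = (n − k + 1) − d = -1.
The slack is negative: d = 5 exceeds n − k + 1 = 4 by 1, so the Singleton bound is violated and no linear [11, 8, 5]_13 code can exist. In particular it is not MDS (MDS requires d = n − k + 1 exactly).
Description: the claimed parameters are [11, 8, 5]_13; such a code would be impossible (violates the Singleton bound).


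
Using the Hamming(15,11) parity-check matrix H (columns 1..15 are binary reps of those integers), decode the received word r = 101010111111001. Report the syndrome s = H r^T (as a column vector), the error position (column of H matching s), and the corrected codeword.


s = (0, 0, 1, 1)^T, error position = 3, corrected codeword c = 100010111111001

Compute s = H r^T mod 2 one row at a time:
  s_1 = 1 + 1 + 1 + 1 + 1 + 0 + 0 + 1 = 6 ≡ 0 (mod 2).
  s_2 = 0 + 1 + 0 + 1 + 1 + 0 + 0 + 1 = 4 ≡ 0 (mod 2).
  s_3 = 0 + 1 + 0 + 1 + 1 + 1 + 0 + 1 = 5 ≡ 1 (mod 2).
  s_4 = 1 + 1 + 1 + 1 + 1 + 1 + 0 + 1 = 7 ≡ 1 (mod 2).
s = (0, 0, 1, 1)^T — this equals column 3 of H (binary 0011), so error is at position 3.
Correct: flip bit 3 of r = 101010111111001 to get c = 100010111111001.


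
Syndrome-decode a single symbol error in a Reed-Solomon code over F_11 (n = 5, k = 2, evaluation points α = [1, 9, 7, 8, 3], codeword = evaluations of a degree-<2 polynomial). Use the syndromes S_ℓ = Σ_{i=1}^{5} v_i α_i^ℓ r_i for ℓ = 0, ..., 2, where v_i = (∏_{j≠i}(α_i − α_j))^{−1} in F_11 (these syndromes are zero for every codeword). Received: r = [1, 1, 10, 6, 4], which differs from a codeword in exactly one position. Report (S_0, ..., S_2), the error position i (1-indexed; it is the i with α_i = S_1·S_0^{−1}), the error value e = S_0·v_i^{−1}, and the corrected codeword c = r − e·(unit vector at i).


S = (4, 3, 5), error at position 2, error magnitude e = 10, c = [1, 2, 10, 6, 4].

Step 1: column multipliers v_i = (∏_{j≠i}(α_i − α_j))^{−1} mod 11.
  i = 1 (α = 1): (1−9)(1−7)(1−8)(1−3) = (−8)·(−6)·(−7)·(−2) = 672 ≡ 1, so v_1 = 1^{−1} = 1 (mod 11).
  i = 2 (α = 9): (9−1)(9−7)(9−8)(9−3) = 8·2·1·6 = 96 ≡ 8, so v_2 = 8^{−1} = 7 (mod 11).
  i = 3 (α = 7): (7−1)(7−9)(7−8)(7−3) = 6·(−2)·(−1)·4 = 48 ≡ 4, so v_3 = 4^{−1} = 3 (mod 11).
  i = 4 (α = 8): (8−1)(8−9)(8−7)(8−3) = 7·(−1)·1·5 = −35 ≡ 9, so v_4 = 9^{−1} = 5 (mod 11).
  i = 5 (α = 3): (3−1)(3−9)(3−7)(3−8) = 2·(−6)·(−4)·(−5) = −240 ≡ 2, so v_5 = 2^{−1} = 6 (mod 11).
  v = [1, 7, 3, 5, 6].
Step 2: syndromes of r = [1, 1, 10, 6, 4] (all sums mod 11).
  S_0 = Σ v_i r_i = 1·1 + 7·1 + 3·10 + 5·6 + 6·4 = 92 ≡ 4.
  S_1 = Σ v_i α_i r_i = 1·1·1 + 7·9·1 + 3·7·10 + 5·8·6 + 6·3·4 = 586 ≡ 3.
  α_i^2 mod 11 = [1, 4, 5, 9, 9].
  S_2 = Σ v_i α_i^2 r_i = 1·1·1 + 7·4·1 + 3·5·10 + 5·9·6 + 6·9·4 = 665 ≡ 5.
  S = (4, 3, 5) ≠ 0, so r is not a codeword (an error is present).
Step 3: locate the error. For a single error e at position i, S_ℓ = v_i·e·α_i^ℓ, so α_err = S_1/S_0.
  S_0^{−1} = 4^{−1} = 3 (mod 11), so α_err = 3·3 = 9 ≡ 9 = α_2. Error position i = 2.
  Consistency check: S_2/S_1 = 5·4 = 20 ≡ 9 = α_err ✓ (single-error assumption holds).
Step 4: error magnitude e = S_0/v_2 = S_0·∏_{j≠2}(α_2 − α_j) = 4·8 = 32 ≡ 10 (mod 11).
Step 5: correct position 2: c_2 = r_2 − e = 1 − 10 ≡ 2 (mod 11). Hence c = [1, 2, 10, 6, 4].
  Check: interpolating c through the α_i gives m(x) = 5 + 7·x (degree < 2) with m(α_i) = c_i for every i, so c is indeed a codeword.


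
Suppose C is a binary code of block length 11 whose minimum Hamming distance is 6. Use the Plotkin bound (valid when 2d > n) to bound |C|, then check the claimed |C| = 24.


Plotkin bound M ≤ 12; given |C| = 24 > bound (violated).

Check applicability: 2d = 12, n = 11.
2d − n = 1 > 0, so Plotkin applies.
Compute d/(2d−n) = 6/1 ≈ 6.0000.
⌊d/(2d−n)⌋ = 6.
Plotkin bound: M ≤ 2·6 = 12.
Given |C| = 24, check: VIOLATED.
This |C| is above the Plotkin bound, so no binary code with n = 11, d = 6 and 24 codewords exists.


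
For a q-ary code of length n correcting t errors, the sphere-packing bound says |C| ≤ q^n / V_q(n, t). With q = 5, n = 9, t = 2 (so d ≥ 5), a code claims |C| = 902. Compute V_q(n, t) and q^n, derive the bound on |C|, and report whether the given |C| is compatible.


V_q(n, t) = 613, q^n = 1953125, Hamming bound = 3186, |C| = 902 ≤ bound (satisfied).

Step 1: Compute V_q(n, t) = Σ_{j=0}^2 C(n, j) (q−1)^j.
  j = 0: C(9,0)·(4)^0 = 1·1 = 1.
  j = 1: C(9,1)·(4)^1 = 9·4 = 36.
  j = 2: C(9,2)·(4)^2 = 36·16 = 576.
  V_q(n, t) = 1 + 36 + 576 = 613.
Step 2: q^n = 5^9 = 1953125.
Step 3: Hamming bound ⌊q^n / V_q(n,t)⌋ = ⌊1953125/613⌋ = 3186.
Step 4: Compare |C| = 902 to 3186: satisfied.
The claimed |C| lies below the Hamming bound.


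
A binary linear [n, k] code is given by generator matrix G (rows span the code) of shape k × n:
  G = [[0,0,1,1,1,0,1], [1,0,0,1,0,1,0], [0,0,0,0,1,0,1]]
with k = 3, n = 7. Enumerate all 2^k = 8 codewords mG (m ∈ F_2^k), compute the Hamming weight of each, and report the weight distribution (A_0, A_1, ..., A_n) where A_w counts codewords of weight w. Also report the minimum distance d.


Weight distribution: A_0 = 1, A_2 = 2, A_3 = 2, A_4 = 1, A_5 = 2. Minimum distance d = 2.

Enumerate all 2^3 = 8 messages m ∈ F_2^3.
For each, compute codeword c = mG in F_2^7, then tally its weight.
  m = 000 → c = 0000000, weight = 0.
  m = 100 → c = 0011101, weight = 4.
  m = 010 → c = 1001010, weight = 3.
  m = 110 → c = 1010111, weight = 5.
  m = 001 → c = 0000101, weight = 2.
  m = 101 → c = 0011000, weight = 2.
  m = 011 → c = 1001111, weight = 5.
  m = 111 → c = 1010010, weight = 3.
Tally weights:
  weight 0: 1 codewords.
  weight 2: 2 codewords.
  weight 3: 2 codewords.
  weight 4: 1 codewords.
  weight 5: 2 codewords.
Minimum distance d = smallest w > 0 with A_w > 0 = 2.
Sanity: Σ A_w = 8 = 2^3 = 8 ✓.


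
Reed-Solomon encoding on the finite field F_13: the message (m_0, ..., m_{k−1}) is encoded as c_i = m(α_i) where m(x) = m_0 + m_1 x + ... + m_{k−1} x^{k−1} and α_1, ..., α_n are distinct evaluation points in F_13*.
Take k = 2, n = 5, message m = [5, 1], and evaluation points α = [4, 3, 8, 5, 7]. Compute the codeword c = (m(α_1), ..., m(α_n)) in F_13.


c = [9, 8, 0, 10, 12]

Message polynomial: m(x) = 5 + 1·x (mod 13).
For each evaluation point α_i, compute m(α_i) mod 13:
  α_1 = 4: Horner steps 1 → 9, so m(4) = 9.
  α_2 = 3: Horner steps 1 → 8, so m(3) = 8.
  α_3 = 8: Horner steps 1 → 0, so m(8) = 0.
  α_4 = 5: Horner steps 1 → 10, so m(5) = 10.
  α_5 = 7: Horner steps 1 → 12, so m(7) = 12.
Codeword c = [9, 8, 0, 10, 12] ∈ F_13^5.


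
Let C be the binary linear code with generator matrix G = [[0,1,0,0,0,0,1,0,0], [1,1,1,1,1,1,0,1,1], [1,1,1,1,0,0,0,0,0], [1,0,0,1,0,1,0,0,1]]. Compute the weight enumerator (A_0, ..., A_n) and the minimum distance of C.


Weight distribution: A_0 = 1, A_2 = 1, A_4 = 9, A_6 = 3, A_8 = 2. Minimum distance d = 2.

Enumerate all 2^4 = 16 messages m ∈ F_2^4.
For each, compute codeword c = mG in F_2^9, then tally its weight.
  m = 0000 → c = 000000000, weight = 0.
  m = 1000 → c = 010000100, weight = 2.
  m = 0100 → c = 111111011, weight = 8.
  m = 1100 → c = 101111111, weight = 8.
  m = 0010 → c = 111100000, weight = 4.
  m = 1010 → c = 101100100, weight = 4.
  m = 0110 → c = 000011011, weight = 4.
  m = 1110 → c = 010011111, weight = 6.
  m = 0001 → c = 100101001, weight = 4.
  m = 1001 → c = 110101101, weight = 6.
  m = 0101 → c = 011010010, weight = 4.
  m = 1101 → c = 001010110, weight = 4.
  m = 0011 → c = 011001001, weight = 4.
  m = 1011 → c = 001001101, weight = 4.
  m = 0111 → c = 100110010, weight = 4.
  m = 1111 → c = 110110110, weight = 6.
Tally weights:
  weight 0: 1 codewords.
  weight 2: 1 codewords.
  weight 4: 9 codewords.
  weight 6: 3 codewords.
  weight 8: 2 codewords.
Minimum distance d = smallest w > 0 with A_w > 0 = 2.
Sanity: Σ A_w = 16 = 2^4 = 16 ✓.


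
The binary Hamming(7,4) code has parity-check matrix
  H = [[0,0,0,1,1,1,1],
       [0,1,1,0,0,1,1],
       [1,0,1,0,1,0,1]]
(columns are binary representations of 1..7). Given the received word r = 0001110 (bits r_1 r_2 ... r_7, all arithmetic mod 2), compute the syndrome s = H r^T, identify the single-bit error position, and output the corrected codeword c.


s = (1, 1, 1)^T, error position = 7, corrected codeword c = 0001111

Compute s = H r^T mod 2 one row at a time:
  s_1 = 1 + 1 + 1 + 0 = 3 ≡ 1 (mod 2).
  s_2 = 0 + 0 + 1 + 0 = 1 ≡ 1 (mod 2).
  s_3 = 0 + 0 + 1 + 0 = 1 ≡ 1 (mod 2).
s = (1, 1, 1)^T — this equals column 7 of H (binary 111), so error is at position 7.
Correct: flip bit 7 of r = 0001110 to get c = 0001111.


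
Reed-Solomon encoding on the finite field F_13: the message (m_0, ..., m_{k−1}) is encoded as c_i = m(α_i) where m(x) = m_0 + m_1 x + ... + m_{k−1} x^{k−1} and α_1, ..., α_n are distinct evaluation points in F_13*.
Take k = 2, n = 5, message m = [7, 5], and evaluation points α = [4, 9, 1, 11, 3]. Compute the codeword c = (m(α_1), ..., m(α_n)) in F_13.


c = [1, 0, 12, 10, 9]

Message polynomial: m(x) = 7 + 5·x (mod 13).
For each evaluation point α_i, compute m(α_i) mod 13:
  α_1 = 4: Horner steps 5 → 1, so m(4) = 1.
  α_2 = 9: Horner steps 5 → 0, so m(9) = 0.
  α_3 = 1: Horner steps 5 → 12, so m(1) = 12.
  α_4 = 11: Horner steps 5 → 10, so m(11) = 10.
  α_5 = 3: Horner steps 5 → 9, so m(3) = 9.
Codeword c = [1, 0, 12, 10, 9] ∈ F_13^5.


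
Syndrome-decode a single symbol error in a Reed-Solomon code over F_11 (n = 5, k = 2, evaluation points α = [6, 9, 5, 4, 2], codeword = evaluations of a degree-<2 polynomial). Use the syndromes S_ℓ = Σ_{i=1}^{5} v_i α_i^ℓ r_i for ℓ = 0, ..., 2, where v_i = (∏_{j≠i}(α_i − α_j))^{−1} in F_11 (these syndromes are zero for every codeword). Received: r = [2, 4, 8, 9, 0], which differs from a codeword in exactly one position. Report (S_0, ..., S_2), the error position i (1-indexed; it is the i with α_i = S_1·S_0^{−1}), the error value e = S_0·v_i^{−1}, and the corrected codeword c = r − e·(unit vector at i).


S = (8, 4, 2), error at position 1, error magnitude e = 6, c = [7, 4, 8, 9, 0].

Step 1: column multipliers v_i = (∏_{j≠i}(α_i − α_j))^{−1} mod 11.
  i = 1 (α = 6): (6−9)(6−5)(6−4)(6−2) = (−3)·1·2·4 = −24 ≡ 9, so v_1 = 9^{−1} = 5 (mod 11).
  i = 2 (α = 9): (9−6)(9−5)(9−4)(9−2) = 3·4·5·7 = 420 ≡ 2, so v_2 = 2^{−1} = 6 (mod 11).
  i = 3 (α = 5): (5−6)(5−9)(5−4)(5−2) = (−1)·(−4)·1·3 = 12 ≡ 1, so v_3 = 1^{−1} = 1 (mod 11).
  i = 4 (α = 4): (4−6)(4−9)(4−5)(4−2) = (−2)·(−5)·(−1)·2 = −20 ≡ 2, so v_4 = 2^{−1} = 6 (mod 11).
  i = 5 (α = 2): (2−6)(2−9)(2−5)(2−4) = (−4)·(−7)·(−3)·(−2) = 168 ≡ 3, so v_5 = 3^{−1} = 4 (mod 11).
  v = [5, 6, 1, 6, 4].
Step 2: syndromes of r = [2, 4, 8, 9, 0] (all sums mod 11).
  S_0 = Σ v_i r_i = 5·2 + 6·4 + 1·8 + 6·9 + 4·0 = 96 ≡ 8.
  S_1 = Σ v_i α_i r_i = 5·6·2 + 6·9·4 + 1·5·8 + 6·4·9 + 4·2·0 = 532 ≡ 4.
  α_i^2 mod 11 = [3, 4, 3, 5, 4].
  S_2 = Σ v_i α_i^2 r_i = 5·3·2 + 6·4·4 + 1·3·8 + 6·5·9 + 4·4·0 = 420 ≡ 2.
  S = (8, 4, 2) ≠ 0, so r is not a codeword (an error is present).
Step 3: locate the error. For a single error e at position i, S_ℓ = v_i·e·α_i^ℓ, so α_err = S_1/S_0.
  S_0^{−1} = 8^{−1} = 7 (mod 11), so α_err = 4·7 = 28 ≡ 6 = α_1. Error position i = 1.
  Consistency check: S_2/S_1 = 2·3 = 6 ≡ 6 = α_err ✓ (single-error assumption holds).
Step 4: error magnitude e = S_0/v_1 = S_0·∏_{j≠1}(α_1 − α_j) = 8·9 = 72 ≡ 6 (mod 11).
Step 5: correct position 1: c_1 = r_1 − e = 2 − 6 ≡ 7 (mod 11). Hence c = [7, 4, 8, 9, 0].
  Check: interpolating c through the α_i gives m(x) = 2 + 10·x (degree < 2) with m(α_i) = c_i for every i, so c is indeed a codeword.


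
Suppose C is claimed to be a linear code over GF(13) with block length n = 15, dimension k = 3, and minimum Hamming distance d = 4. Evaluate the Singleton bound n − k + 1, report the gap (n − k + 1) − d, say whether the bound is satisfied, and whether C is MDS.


Singleton RHS = n − k + 1 = 13, slack = 9, bound satisfied, not MDS.

Singleton bound: d ≤ n − k + 1.
Here n = 15, k = 3, so n − k + 1 = 13.
Given d = 4, check d ≤ 13: YES.
Slack = (n − k + 1) − d = 9.
The code is NOT MDS (slack = 9 > 0).
Description: the claimed parameters are [15, 3, 4]_13; such a code would be non-MDS.


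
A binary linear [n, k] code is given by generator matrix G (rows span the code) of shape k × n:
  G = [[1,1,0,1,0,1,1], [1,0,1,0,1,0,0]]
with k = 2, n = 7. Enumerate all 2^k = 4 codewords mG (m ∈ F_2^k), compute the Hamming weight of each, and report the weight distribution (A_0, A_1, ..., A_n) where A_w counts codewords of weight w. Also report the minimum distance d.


Weight distribution: A_0 = 1, A_3 = 1, A_5 = 1, A_6 = 1. Minimum distance d = 3.

Enumerate all 2^2 = 4 messages m ∈ F_2^2.
For each, compute codeword c = mG in F_2^7, then tally its weight.
  m = 00 → c = 0000000, weight = 0.
  m = 10 → c = 1101011, weight = 5.
  m = 01 → c = 1010100, weight = 3.
  m = 11 → c = 0111111, weight = 6.
Tally weights:
  weight 0: 1 codewords.
  weight 3: 1 codewords.
  weight 5: 1 codewords.
  weight 6: 1 codewords.
Minimum distance d = smallest w > 0 with A_w > 0 = 3.
Sanity: Σ A_w = 4 = 2^2 = 4 ✓.


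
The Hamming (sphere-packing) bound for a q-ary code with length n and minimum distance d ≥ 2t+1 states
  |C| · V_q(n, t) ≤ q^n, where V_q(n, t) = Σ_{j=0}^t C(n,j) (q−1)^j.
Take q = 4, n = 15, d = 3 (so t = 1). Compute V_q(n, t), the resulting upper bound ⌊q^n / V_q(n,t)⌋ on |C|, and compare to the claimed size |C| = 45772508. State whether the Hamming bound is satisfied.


V_q(n, t) = 46, q^n = 1073741824, Hamming bound = 23342213, |C| = 45772508 > bound (violated).

Step 1: Compute V_q(n, t) = Σ_{j=0}^1 C(n, j) (q−1)^j.
  j = 0: C(15,0)·(3)^0 = 1·1 = 1.
  j = 1: C(15,1)·(3)^1 = 15·3 = 45.
  V_q(n, t) = 1 + 45 = 46.
Step 2: q^n = 4^15 = 1073741824.
Step 3: Hamming bound ⌊q^n / V_q(n,t)⌋ = ⌊1073741824/46⌋ = 23342213.
Step 4: Compare |C| = 45772508 to 23342213: violated.
The claimed |C| lies above the Hamming bound, so no 4-ary code of length 15 with d ≥ 3 can have 45772508 codewords.


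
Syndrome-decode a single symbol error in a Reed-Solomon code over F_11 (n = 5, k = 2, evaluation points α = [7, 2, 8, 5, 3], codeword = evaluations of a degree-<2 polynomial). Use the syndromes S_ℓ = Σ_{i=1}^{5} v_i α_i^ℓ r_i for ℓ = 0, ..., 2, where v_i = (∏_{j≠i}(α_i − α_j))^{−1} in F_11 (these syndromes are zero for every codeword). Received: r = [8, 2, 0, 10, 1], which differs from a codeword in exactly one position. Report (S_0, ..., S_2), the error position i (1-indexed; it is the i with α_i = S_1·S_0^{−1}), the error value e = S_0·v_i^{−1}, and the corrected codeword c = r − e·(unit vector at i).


S = (2, 5, 7), error at position 3, error magnitude e = 4, c = [8, 2, 7, 10, 1].

Step 1: column multipliers v_i = (∏_{j≠i}(α_i − α_j))^{−1} mod 11.
  i = 1 (α = 7): (7−2)(7−8)(7−5)(7−3) = 5·(−1)·2·4 = −40 ≡ 4, so v_1 = 4^{−1} = 3 (mod 11).
  i = 2 (α = 2): (2−7)(2−8)(2−5)(2−3) = (−5)·(−6)·(−3)·(−1) = 90 ≡ 2, so v_2 = 2^{−1} = 6 (mod 11).
  i = 3 (α = 8): (8−7)(8−2)(8−5)(8−3) = 1·6·3·5 = 90 ≡ 2, so v_3 = 2^{−1} = 6 (mod 11).
  i = 4 (α = 5): (5−7)(5−2)(5−8)(5−3) = (−2)·3·(−3)·2 = 36 ≡ 3, so v_4 = 3^{−1} = 4 (mod 11).
  i = 5 (α = 3): (3−7)(3−2)(3−8)(3−5) = (−4)·1·(−5)·(−2) = −40 ≡ 4, so v_5 = 4^{−1} = 3 (mod 11).
  v = [3, 6, 6, 4, 3].
Step 2: syndromes of r = [8, 2, 0, 10, 1] (all sums mod 11).
  S_0 = Σ v_i r_i = 3·8 + 6·2 + 6·0 + 4·10 + 3·1 = 79 ≡ 2.
  S_1 = Σ v_i α_i r_i = 3·7·8 + 6·2·2 + 6·8·0 + 4·5·10 + 3·3·1 = 401 ≡ 5.
  α_i^2 mod 11 = [5, 4, 9, 3, 9].
  S_2 = Σ v_i α_i^2 r_i = 3·5·8 + 6·4·2 + 6·9·0 + 4·3·10 + 3·9·1 = 315 ≡ 7.
  S = (2, 5, 7) ≠ 0, so r is not a codeword (an error is present).
Step 3: locate the error. For a single error e at position i, S_ℓ = v_i·e·α_i^ℓ, so α_err = S_1/S_0.
  S_0^{−1} = 2^{−1} = 6 (mod 11), so α_err = 5·6 = 30 ≡ 8 = α_3. Error position i = 3.
  Consistency check: S_2/S_1 = 7·9 = 63 ≡ 8 = α_err ✓ (single-error assumption holds).
Step 4: error magnitude e = S_0/v_3 = S_0·∏_{j≠3}(α_3 − α_j) = 2·2 = 4 ≡ 4 (mod 11).
Step 5: correct position 3: c_3 = r_3 − e = 0 − 4 ≡ 7 (mod 11). Hence c = [8, 2, 7, 10, 1].
  Check: interpolating c through the α_i gives m(x) = 4 + 10·x (degree < 2) with m(α_i) = c_i for every i, so c is indeed a codeword.


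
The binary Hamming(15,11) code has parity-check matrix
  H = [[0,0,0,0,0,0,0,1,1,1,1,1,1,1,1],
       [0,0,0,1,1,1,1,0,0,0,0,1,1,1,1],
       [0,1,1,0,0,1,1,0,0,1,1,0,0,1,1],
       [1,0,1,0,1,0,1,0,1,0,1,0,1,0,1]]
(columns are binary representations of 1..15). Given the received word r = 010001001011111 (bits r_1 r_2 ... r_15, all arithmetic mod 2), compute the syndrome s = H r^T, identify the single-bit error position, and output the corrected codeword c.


s = (0, 1, 1, 0)^T, error position = 6, corrected codeword c = 010000001011111

Compute s = H r^T mod 2 one row at a time:
  s_1 = 0 + 1 + 0 + 1 + 1 + 1 + 1 + 1 = 6 ≡ 0 (mod 2).
  s_2 = 0 + 0 + 1 + 0 + 1 + 1 + 1 + 1 = 5 ≡ 1 (mod 2).
  s_3 = 1 + 0 + 1 + 0 + 0 + 1 + 1 + 1 = 5 ≡ 1 (mod 2).
  s_4 = 0 + 0 + 0 + 0 + 1 + 1 + 1 + 1 = 4 ≡ 0 (mod 2).
s = (0, 1, 1, 0)^T — this equals column 6 of H (binary 0110), so error is at position 6.
Correct: flip bit 6 of r = 010001001011111 to get c = 010000001011111.


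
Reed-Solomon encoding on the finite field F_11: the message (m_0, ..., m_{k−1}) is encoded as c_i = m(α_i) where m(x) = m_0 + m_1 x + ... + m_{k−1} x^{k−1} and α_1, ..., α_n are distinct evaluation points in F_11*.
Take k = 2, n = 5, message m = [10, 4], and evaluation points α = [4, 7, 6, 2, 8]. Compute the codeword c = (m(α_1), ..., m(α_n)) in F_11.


c = [4, 5, 1, 7, 9]

Message polynomial: m(x) = 10 + 4·x (mod 11).
For each evaluation point α_i, compute m(α_i) mod 11:
  α_1 = 4: Horner steps 4 → 4, so m(4) = 4.
  α_2 = 7: Horner steps 4 → 5, so m(7) = 5.
  α_3 = 6: Horner steps 4 → 1, so m(6) = 1.
  α_4 = 2: Horner steps 4 → 7, so m(2) = 7.
  α_5 = 8: Horner steps 4 → 9, so m(8) = 9.
Codeword c = [4, 5, 1, 7, 9] ∈ F_11^5.


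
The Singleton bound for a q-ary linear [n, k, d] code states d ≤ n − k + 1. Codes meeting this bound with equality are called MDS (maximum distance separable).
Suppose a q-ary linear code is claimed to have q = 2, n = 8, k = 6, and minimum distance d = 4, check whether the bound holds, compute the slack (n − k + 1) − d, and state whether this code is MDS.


Singleton RHS = n − k + 1 = 3, slack = -1, bound violated (no such code; not MDS).

Singleton bound: d ≤ n − k + 1.
Here n = 8, k = 6, so n − k + 1 = 3.
Given d = 4, check d ≤ 3: NO.
Slack = (n − k + 1) − d = -1.
The slack is negative: d = 4 exceeds n − k + 1 = 3 by 1, so the Singleton bound is violated and no linear [8, 6, 4]_2 code can exist. In particular it is not MDS (MDS requires d = n − k + 1 exactly).
Description: the claimed parameters are [8, 6, 4]_2; such a code would be impossible (violates the Singleton bound).


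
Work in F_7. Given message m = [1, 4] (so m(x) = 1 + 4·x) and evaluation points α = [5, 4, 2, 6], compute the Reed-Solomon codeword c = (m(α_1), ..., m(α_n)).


c = [0, 3, 2, 4]

Message polynomial: m(x) = 1 + 4·x (mod 7).
For each evaluation point α_i, compute m(α_i) mod 7:
  α_1 = 5: Horner steps 4 → 0, so m(5) = 0.
  α_2 = 4: Horner steps 4 → 3, so m(4) = 3.
  α_3 = 2: Horner steps 4 → 2, so m(2) = 2.
  α_4 = 6: Horner steps 4 → 4, so m(6) = 4.
Codeword c = [0, 3, 2, 4] ∈ F_7^4.


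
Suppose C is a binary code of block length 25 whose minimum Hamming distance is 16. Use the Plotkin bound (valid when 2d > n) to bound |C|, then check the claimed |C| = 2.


Plotkin bound M ≤ 4; given |C| = 2 ≤ bound (satisfied).

Check applicability: 2d = 32, n = 25.
2d − n = 7 > 0, so Plotkin applies.
Compute d/(2d−n) = 16/7 ≈ 2.2857.
⌊d/(2d−n)⌋ = 2.
Plotkin bound: M ≤ 2·2 = 4.
Given |C| = 2, check: satisfied.
This |C| is below the Plotkin bound.


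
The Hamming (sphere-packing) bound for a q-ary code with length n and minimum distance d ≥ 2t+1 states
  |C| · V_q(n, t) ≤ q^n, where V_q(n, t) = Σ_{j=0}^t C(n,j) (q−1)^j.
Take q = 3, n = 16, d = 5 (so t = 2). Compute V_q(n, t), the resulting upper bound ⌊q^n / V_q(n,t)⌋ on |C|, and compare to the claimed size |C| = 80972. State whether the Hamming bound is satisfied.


V_q(n, t) = 513, q^n = 43046721, Hamming bound = 83911, |C| = 80972 ≤ bound (satisfied).

Step 1: Compute V_q(n, t) = Σ_{j=0}^2 C(n, j) (q−1)^j.
  j = 0: C(16,0)·(2)^0 = 1·1 = 1.
  j = 1: C(16,1)·(2)^1 = 16·2 = 32.
  j = 2: C(16,2)·(2)^2 = 120·4 = 480.
  V_q(n, t) = 1 + 32 + 480 = 513.
Step 2: q^n = 3^16 = 43046721.
Step 3: Hamming bound ⌊q^n / V_q(n,t)⌋ = ⌊43046721/513⌋ = 83911.
Step 4: Compare |C| = 80972 to 83911: satisfied.
The claimed |C| lies below the Hamming bound.


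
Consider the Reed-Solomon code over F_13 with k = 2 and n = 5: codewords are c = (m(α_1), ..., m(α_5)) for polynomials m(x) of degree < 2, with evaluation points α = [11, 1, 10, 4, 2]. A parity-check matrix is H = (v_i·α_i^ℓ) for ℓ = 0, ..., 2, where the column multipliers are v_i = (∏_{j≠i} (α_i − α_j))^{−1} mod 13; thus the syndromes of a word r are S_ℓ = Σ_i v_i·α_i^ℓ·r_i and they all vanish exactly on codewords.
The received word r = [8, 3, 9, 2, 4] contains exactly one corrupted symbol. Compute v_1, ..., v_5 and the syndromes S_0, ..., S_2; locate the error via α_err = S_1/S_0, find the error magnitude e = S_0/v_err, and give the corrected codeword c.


S = (5, 5, 5), error at position 2, error magnitude e = 11, c = [8, 5, 9, 2, 4].

Step 1: column multipliers v_i = (∏_{j≠i}(α_i − α_j))^{−1} mod 13.
  i = 1 (α = 11): (11−1)(11−10)(11−4)(11−2) = 10·1·7·9 = 630 ≡ 6, so v_1 = 6^{−1} = 11 (mod 13).
  i = 2 (α = 1): (1−11)(1−10)(1−4)(1−2) = (−10)·(−9)·(−3)·(−1) = 270 ≡ 10, so v_2 = 10^{−1} = 4 (mod 13).
  i = 3 (α = 10): (10−11)(10−1)(10−4)(10−2) = (−1)·9·6·8 = −432 ≡ 10, so v_3 = 10^{−1} = 4 (mod 13).
  i = 4 (α = 4): (4−11)(4−1)(4−10)(4−2) = (−7)·3·(−6)·2 = 252 ≡ 5, so v_4 = 5^{−1} = 8 (mod 13).
  i = 5 (α = 2): (2−11)(2−1)(2−10)(2−4) = (−9)·1·(−8)·(−2) = −144 ≡ 12, so v_5 = 12^{−1} = 12 (mod 13).
  v = [11, 4, 4, 8, 12].
Step 2: syndromes of r = [8, 3, 9, 2, 4] (all sums mod 13).
  S_0 = Σ v_i r_i = 11·8 + 4·3 + 4·9 + 8·2 + 12·4 = 200 ≡ 5.
  S_1 = Σ v_i α_i r_i = 11·11·8 + 4·1·3 + 4·10·9 + 8·4·2 + 12·2·4 = 1500 ≡ 5.
  α_i^2 mod 13 = [4, 1, 9, 3, 4].
  S_2 = Σ v_i α_i^2 r_i = 11·4·8 + 4·1·3 + 4·9·9 + 8·3·2 + 12·4·4 = 928 ≡ 5.
  S = (5, 5, 5) ≠ 0, so r is not a codeword (an error is present).
Step 3: locate the error. For a single error e at position i, S_ℓ = v_i·e·α_i^ℓ, so α_err = S_1/S_0.
  S_0^{−1} = 5^{−1} = 8 (mod 13), so α_err = 5·8 = 40 ≡ 1 = α_2. Error position i = 2.
  Consistency check: S_2/S_1 = 5·8 = 40 ≡ 1 = α_err ✓ (single-error assumption holds).
Step 4: error magnitude e = S_0/v_2 = S_0·∏_{j≠2}(α_2 − α_j) = 5·10 = 50 ≡ 11 (mod 13).
Step 5: correct position 2: c_2 = r_2 − e = 3 − 11 ≡ 5 (mod 13). Hence c = [8, 5, 9, 2, 4].
  Check: interpolating c through the α_i gives m(x) = 6 + 12·x (degree < 2) with m(α_i) = c_i for every i, so c is indeed a codeword.


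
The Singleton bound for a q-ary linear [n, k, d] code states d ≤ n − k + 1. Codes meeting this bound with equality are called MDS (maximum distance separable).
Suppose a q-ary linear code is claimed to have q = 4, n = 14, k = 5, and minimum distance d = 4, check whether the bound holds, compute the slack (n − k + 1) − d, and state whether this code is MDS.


Singleton RHS = n − k + 1 = 10, slack = 6, bound satisfied, not MDS.

Singleton bound: d ≤ n − k + 1.
Here n = 14, k = 5, so n − k + 1 = 10.
Given d = 4, check d ≤ 10: YES.
Slack = (n − k + 1) − d = 6.
The code is NOT MDS (slack = 6 > 0).
Description: the claimed parameters are [14, 5, 4]_4; such a code would be non-MDS.


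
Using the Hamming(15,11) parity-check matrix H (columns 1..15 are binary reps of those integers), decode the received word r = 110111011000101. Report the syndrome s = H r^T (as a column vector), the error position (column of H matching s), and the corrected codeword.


s = (0, 1, 1, 1)^T, error position = 7, corrected codeword c = 110111111000101

Compute s = H r^T mod 2 one row at a time:
  s_1 = 1 + 1 + 0 + 0 + 0 + 1 + 0 + 1 = 4 ≡ 0 (mod 2).
  s_2 = 1 + 1 + 1 + 0 + 0 + 1 + 0 + 1 = 5 ≡ 1 (mod 2).
  s_3 = 1 + 0 + 1 + 0 + 0 + 0 + 0 + 1 = 3 ≡ 1 (mod 2).
  s_4 = 1 + 0 + 1 + 0 + 1 + 0 + 1 + 1 = 5 ≡ 1 (mod 2).
s = (0, 1, 1, 1)^T — this equals column 7 of H (binary 0111), so error is at position 7.
Correct: flip bit 7 of r = 110111011000101 to get c = 110111111000101.


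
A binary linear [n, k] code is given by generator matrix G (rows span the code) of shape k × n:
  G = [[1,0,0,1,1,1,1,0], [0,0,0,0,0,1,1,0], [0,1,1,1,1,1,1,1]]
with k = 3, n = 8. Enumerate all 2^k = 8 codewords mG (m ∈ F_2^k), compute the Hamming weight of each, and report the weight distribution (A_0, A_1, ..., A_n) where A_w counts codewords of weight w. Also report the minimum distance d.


Weight distribution: A_0 = 1, A_2 = 1, A_3 = 1, A_4 = 1, A_5 = 2, A_6 = 1, A_7 = 1. Minimum distance d = 2.

Enumerate all 2^3 = 8 messages m ∈ F_2^3.
For each, compute codeword c = mG in F_2^8, then tally its weight.
  m = 000 → c = 00000000, weight = 0.
  m = 100 → c = 10011110, weight = 5.
  m = 010 → c = 00000110, weight = 2.
  m = 110 → c = 10011000, weight = 3.
  m = 001 → c = 01111111, weight = 7.
  m = 101 → c = 11100001, weight = 4.
  m = 011 → c = 01111001, weight = 5.
  m = 111 → c = 11100111, weight = 6.
Tally weights:
  weight 0: 1 codewords.
  weight 2: 1 codewords.
  weight 3: 1 codewords.
  weight 4: 1 codewords.
  weight 5: 2 codewords.
  weight 6: 1 codewords.
  weight 7: 1 codewords.
Minimum distance d = smallest w > 0 with A_w > 0 = 2.
Sanity: Σ A_w = 8 = 2^3 = 8 ✓.


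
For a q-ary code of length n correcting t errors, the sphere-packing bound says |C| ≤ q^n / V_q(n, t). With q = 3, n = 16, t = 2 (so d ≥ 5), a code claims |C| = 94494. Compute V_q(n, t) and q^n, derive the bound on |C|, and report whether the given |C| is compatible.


V_q(n, t) = 513, q^n = 43046721, Hamming bound = 83911, |C| = 94494 > bound (violated).

Step 1: Compute V_q(n, t) = Σ_{j=0}^2 C(n, j) (q−1)^j.
  j = 0: C(16,0)·(2)^0 = 1·1 = 1.
  j = 1: C(16,1)·(2)^1 = 16·2 = 32.
  j = 2: C(16,2)·(2)^2 = 120·4 = 480.
  V_q(n, t) = 1 + 32 + 480 = 513.
Step 2: q^n = 3^16 = 43046721.
Step 3: Hamming bound ⌊q^n / V_q(n,t)⌋ = ⌊43046721/513⌋ = 83911.
Step 4: Compare |C| = 94494 to 83911: violated.
The claimed |C| lies above the Hamming bound, so no 3-ary code of length 16 with d ≥ 5 can have 94494 codewords.


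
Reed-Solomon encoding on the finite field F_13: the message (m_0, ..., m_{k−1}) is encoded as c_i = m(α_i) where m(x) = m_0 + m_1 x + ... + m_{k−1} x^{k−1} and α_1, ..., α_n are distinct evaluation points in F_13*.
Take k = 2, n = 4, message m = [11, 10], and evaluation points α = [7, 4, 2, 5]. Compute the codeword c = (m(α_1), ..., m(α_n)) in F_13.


c = [3, 12, 5, 9]

Message polynomial: m(x) = 11 + 10·x (mod 13).
For each evaluation point α_i, compute m(α_i) mod 13:
  α_1 = 7: Horner steps 10 → 3, so m(7) = 3.
  α_2 = 4: Horner steps 10 → 12, so m(4) = 12.
  α_3 = 2: Horner steps 10 → 5, so m(2) = 5.
  α_4 = 5: Horner steps 10 → 9, so m(5) = 9.
Codeword c = [3, 12, 5, 9] ∈ F_13^4.


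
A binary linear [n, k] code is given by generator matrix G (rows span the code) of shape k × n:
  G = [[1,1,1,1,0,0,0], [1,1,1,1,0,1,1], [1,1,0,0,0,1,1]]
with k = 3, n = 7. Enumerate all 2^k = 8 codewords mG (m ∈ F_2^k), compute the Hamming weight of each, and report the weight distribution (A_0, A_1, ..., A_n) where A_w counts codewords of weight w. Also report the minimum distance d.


Weight distribution: A_0 = 1, A_2 = 3, A_4 = 3, A_6 = 1. Minimum distance d = 2.

Enumerate all 2^3 = 8 messages m ∈ F_2^3.
For each, compute codeword c = mG in F_2^7, then tally its weight.
  m = 000 → c = 0000000, weight = 0.
  m = 100 → c = 1111000, weight = 4.
  m = 010 → c = 1111011, weight = 6.
  m = 110 → c = 0000011, weight = 2.
  m = 001 → c = 1100011, weight = 4.
  m = 101 → c = 0011011, weight = 4.
  m = 011 → c = 0011000, weight = 2.
  m = 111 → c = 1100000, weight = 2.
Tally weights:
  weight 0: 1 codewords.
  weight 2: 3 codewords.
  weight 4: 3 codewords.
  weight 6: 1 codewords.
Minimum distance d = smallest w > 0 with A_w > 0 = 2.
Sanity: Σ A_w = 8 = 2^3 = 8 ✓.


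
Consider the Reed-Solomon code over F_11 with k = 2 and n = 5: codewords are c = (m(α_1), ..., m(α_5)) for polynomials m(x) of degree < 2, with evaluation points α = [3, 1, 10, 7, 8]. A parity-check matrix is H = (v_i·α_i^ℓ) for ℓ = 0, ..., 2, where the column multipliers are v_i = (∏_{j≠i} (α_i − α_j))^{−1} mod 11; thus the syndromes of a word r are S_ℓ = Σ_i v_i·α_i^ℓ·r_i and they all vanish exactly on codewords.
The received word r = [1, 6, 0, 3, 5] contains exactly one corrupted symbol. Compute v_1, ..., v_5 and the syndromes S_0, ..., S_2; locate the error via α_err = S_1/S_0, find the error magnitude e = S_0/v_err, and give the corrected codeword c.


S = (2, 3, 10), error at position 4, error magnitude e = 1, c = [1, 6, 0, 2, 5].

Step 1: column multipliers v_i = (∏_{j≠i}(α_i − α_j))^{−1} mod 11.
  i = 1 (α = 3): (3−1)(3−10)(3−7)(3−8) = 2·(−7)·(−4)·(−5) = −280 ≡ 6, so v_1 = 6^{−1} = 2 (mod 11).
  i = 2 (α = 1): (1−3)(1−10)(1−7)(1−8) = (−2)·(−9)·(−6)·(−7) = 756 ≡ 8, so v_2 = 8^{−1} = 7 (mod 11).
  i = 3 (α = 10): (10−3)(10−1)(10−7)(10−8) = 7·9·3·2 = 378 ≡ 4, so v_3 = 4^{−1} = 3 (mod 11).
  i = 4 (α = 7): (7−3)(7−1)(7−10)(7−8) = 4·6·(−3)·(−1) = 72 ≡ 6, so v_4 = 6^{−1} = 2 (mod 11).
  i = 5 (α = 8): (8−3)(8−1)(8−10)(8−7) = 5·7·(−2)·1 = −70 ≡ 7, so v_5 = 7^{−1} = 8 (mod 11).
  v = [2, 7, 3, 2, 8].
Step 2: syndromes of r = [1, 6, 0, 3, 5] (all sums mod 11).
  S_0 = Σ v_i r_i = 2·1 + 7·6 + 3·0 + 2·3 + 8·5 = 90 ≡ 2.
  S_1 = Σ v_i α_i r_i = 2·3·1 + 7·1·6 + 3·10·0 + 2·7·3 + 8·8·5 = 410 ≡ 3.
  α_i^2 mod 11 = [9, 1, 1, 5, 9].
  S_2 = Σ v_i α_i^2 r_i = 2·9·1 + 7·1·6 + 3·1·0 + 2·5·3 + 8·9·5 = 450 ≡ 10.
  S = (2, 3, 10) ≠ 0, so r is not a codeword (an error is present).
Step 3: locate the error. For a single error e at position i, S_ℓ = v_i·e·α_i^ℓ, so α_err = S_1/S_0.
  S_0^{−1} = 2^{−1} = 6 (mod 11), so α_err = 3·6 = 18 ≡ 7 = α_4. Error position i = 4.
  Consistency check: S_2/S_1 = 10·4 = 40 ≡ 7 = α_err ✓ (single-error assumption holds).
Step 4: error magnitude e = S_0/v_4 = S_0·∏_{j≠4}(α_4 − α_j) = 2·6 = 12 ≡ 1 (mod 11).
Step 5: correct position 4: c_4 = r_4 − e = 3 − 1 ≡ 2 (mod 11). Hence c = [1, 6, 0, 2, 5].
  Check: interpolating c through the α_i gives m(x) = 3 + 3·x (degree < 2) with m(α_i) = c_i for every i, so c is indeed a codeword.


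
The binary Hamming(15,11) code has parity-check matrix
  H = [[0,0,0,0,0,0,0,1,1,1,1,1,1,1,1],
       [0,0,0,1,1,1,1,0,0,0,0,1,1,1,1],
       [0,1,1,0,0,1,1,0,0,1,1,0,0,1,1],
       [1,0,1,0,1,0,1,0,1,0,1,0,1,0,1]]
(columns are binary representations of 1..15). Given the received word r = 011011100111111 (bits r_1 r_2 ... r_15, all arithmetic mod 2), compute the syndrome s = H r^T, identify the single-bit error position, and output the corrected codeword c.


s = (0, 1, 0, 0)^T, error position = 4, corrected codeword c = 011111100111111

Compute s = H r^T mod 2 one row at a time:
  s_1 = 0 + 0 + 1 + 1 + 1 + 1 + 1 + 1 = 6 ≡ 0 (mod 2).
  s_2 = 0 + 1 + 1 + 1 + 1 + 1 + 1 + 1 = 7 ≡ 1 (mod 2).
  s_3 = 1 + 1 + 1 + 1 + 1 + 1 + 1 + 1 = 8 ≡ 0 (mod 2).
  s_4 = 0 + 1 + 1 + 1 + 0 + 1 + 1 + 1 = 6 ≡ 0 (mod 2).
s = (0, 1, 0, 0)^T — this equals column 4 of H (binary 0100), so error is at position 4.
Correct: flip bit 4 of r = 011011100111111 to get c = 011111100111111.


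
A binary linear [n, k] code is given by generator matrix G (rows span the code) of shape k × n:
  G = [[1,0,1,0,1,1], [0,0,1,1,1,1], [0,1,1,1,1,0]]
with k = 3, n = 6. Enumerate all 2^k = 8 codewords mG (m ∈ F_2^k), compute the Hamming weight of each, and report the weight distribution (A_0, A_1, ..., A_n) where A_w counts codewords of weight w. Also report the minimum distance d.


Weight distribution: A_0 = 1, A_2 = 2, A_4 = 5. Minimum distance d = 2.

Enumerate all 2^3 = 8 messages m ∈ F_2^3.
For each, compute codeword c = mG in F_2^6, then tally its weight.
  m = 000 → c = 000000, weight = 0.
  m = 100 → c = 101011, weight = 4.
  m = 010 → c = 001111, weight = 4.
  m = 110 → c = 100100, weight = 2.
  m = 001 → c = 011110, weight = 4.
  m = 101 → c = 110101, weight = 4.
  m = 011 → c = 010001, weight = 2.
  m = 111 → c = 111010, weight = 4.
Tally weights:
  weight 0: 1 codewords.
  weight 2: 2 codewords.
  weight 4: 5 codewords.
Minimum distance d = smallest w > 0 with A_w > 0 = 2.
Sanity: Σ A_w = 8 = 2^3 = 8 ✓.
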